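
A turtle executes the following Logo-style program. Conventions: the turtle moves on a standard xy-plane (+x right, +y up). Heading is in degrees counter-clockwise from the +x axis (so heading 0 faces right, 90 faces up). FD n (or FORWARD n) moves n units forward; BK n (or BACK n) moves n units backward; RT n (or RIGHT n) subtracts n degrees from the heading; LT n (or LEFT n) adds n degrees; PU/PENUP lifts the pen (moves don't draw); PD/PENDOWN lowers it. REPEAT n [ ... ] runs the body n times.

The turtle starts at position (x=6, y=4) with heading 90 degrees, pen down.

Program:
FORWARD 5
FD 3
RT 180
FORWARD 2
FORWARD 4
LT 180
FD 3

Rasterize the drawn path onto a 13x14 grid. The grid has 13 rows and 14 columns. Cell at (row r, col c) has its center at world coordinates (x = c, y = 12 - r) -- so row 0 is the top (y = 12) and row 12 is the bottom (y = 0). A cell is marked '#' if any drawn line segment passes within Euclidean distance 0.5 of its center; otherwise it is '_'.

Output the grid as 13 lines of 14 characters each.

Answer: ______#_______
______#_______
______#_______
______#_______
______#_______
______#_______
______#_______
______#_______
______#_______
______________
______________
______________
______________

Derivation:
Segment 0: (6,4) -> (6,9)
Segment 1: (6,9) -> (6,12)
Segment 2: (6,12) -> (6,10)
Segment 3: (6,10) -> (6,6)
Segment 4: (6,6) -> (6,9)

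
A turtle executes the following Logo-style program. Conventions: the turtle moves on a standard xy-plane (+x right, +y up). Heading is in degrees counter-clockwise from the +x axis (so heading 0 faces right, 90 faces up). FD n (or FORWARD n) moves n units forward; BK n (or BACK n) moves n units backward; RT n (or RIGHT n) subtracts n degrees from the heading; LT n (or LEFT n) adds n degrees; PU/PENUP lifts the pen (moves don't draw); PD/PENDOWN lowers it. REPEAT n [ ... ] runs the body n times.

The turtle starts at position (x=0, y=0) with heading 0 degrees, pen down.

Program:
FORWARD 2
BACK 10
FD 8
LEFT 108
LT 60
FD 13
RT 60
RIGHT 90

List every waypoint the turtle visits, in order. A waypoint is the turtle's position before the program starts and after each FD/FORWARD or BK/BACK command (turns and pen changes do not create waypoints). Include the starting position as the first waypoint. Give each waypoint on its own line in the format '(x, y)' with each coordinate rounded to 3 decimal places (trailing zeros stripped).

Executing turtle program step by step:
Start: pos=(0,0), heading=0, pen down
FD 2: (0,0) -> (2,0) [heading=0, draw]
BK 10: (2,0) -> (-8,0) [heading=0, draw]
FD 8: (-8,0) -> (0,0) [heading=0, draw]
LT 108: heading 0 -> 108
LT 60: heading 108 -> 168
FD 13: (0,0) -> (-12.716,2.703) [heading=168, draw]
RT 60: heading 168 -> 108
RT 90: heading 108 -> 18
Final: pos=(-12.716,2.703), heading=18, 4 segment(s) drawn
Waypoints (5 total):
(0, 0)
(2, 0)
(-8, 0)
(0, 0)
(-12.716, 2.703)

Answer: (0, 0)
(2, 0)
(-8, 0)
(0, 0)
(-12.716, 2.703)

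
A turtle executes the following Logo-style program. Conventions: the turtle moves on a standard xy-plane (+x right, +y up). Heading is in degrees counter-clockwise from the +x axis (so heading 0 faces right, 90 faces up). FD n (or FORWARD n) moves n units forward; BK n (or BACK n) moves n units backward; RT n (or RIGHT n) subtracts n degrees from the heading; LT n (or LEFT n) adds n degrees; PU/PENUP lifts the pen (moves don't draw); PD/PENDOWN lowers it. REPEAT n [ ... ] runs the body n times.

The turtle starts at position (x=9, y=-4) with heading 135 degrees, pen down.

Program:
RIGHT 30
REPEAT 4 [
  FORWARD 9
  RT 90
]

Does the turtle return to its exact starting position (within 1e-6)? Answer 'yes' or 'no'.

Executing turtle program step by step:
Start: pos=(9,-4), heading=135, pen down
RT 30: heading 135 -> 105
REPEAT 4 [
  -- iteration 1/4 --
  FD 9: (9,-4) -> (6.671,4.693) [heading=105, draw]
  RT 90: heading 105 -> 15
  -- iteration 2/4 --
  FD 9: (6.671,4.693) -> (15.364,7.023) [heading=15, draw]
  RT 90: heading 15 -> 285
  -- iteration 3/4 --
  FD 9: (15.364,7.023) -> (17.693,-1.671) [heading=285, draw]
  RT 90: heading 285 -> 195
  -- iteration 4/4 --
  FD 9: (17.693,-1.671) -> (9,-4) [heading=195, draw]
  RT 90: heading 195 -> 105
]
Final: pos=(9,-4), heading=105, 4 segment(s) drawn

Start position: (9, -4)
Final position: (9, -4)
Distance = 0; < 1e-6 -> CLOSED

Answer: yes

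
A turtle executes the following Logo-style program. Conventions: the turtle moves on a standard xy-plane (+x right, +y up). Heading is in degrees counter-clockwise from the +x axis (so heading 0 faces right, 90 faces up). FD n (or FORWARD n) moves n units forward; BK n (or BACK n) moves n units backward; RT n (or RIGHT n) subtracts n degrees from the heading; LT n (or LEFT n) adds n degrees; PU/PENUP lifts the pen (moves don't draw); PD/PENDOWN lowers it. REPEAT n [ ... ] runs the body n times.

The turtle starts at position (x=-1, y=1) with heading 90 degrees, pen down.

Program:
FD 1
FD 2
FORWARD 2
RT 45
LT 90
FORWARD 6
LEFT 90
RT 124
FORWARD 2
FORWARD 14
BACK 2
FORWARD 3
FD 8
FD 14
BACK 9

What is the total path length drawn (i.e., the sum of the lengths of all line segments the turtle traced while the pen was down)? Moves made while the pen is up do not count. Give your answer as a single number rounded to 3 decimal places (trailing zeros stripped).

Executing turtle program step by step:
Start: pos=(-1,1), heading=90, pen down
FD 1: (-1,1) -> (-1,2) [heading=90, draw]
FD 2: (-1,2) -> (-1,4) [heading=90, draw]
FD 2: (-1,4) -> (-1,6) [heading=90, draw]
RT 45: heading 90 -> 45
LT 90: heading 45 -> 135
FD 6: (-1,6) -> (-5.243,10.243) [heading=135, draw]
LT 90: heading 135 -> 225
RT 124: heading 225 -> 101
FD 2: (-5.243,10.243) -> (-5.624,12.206) [heading=101, draw]
FD 14: (-5.624,12.206) -> (-8.296,25.949) [heading=101, draw]
BK 2: (-8.296,25.949) -> (-7.914,23.985) [heading=101, draw]
FD 3: (-7.914,23.985) -> (-8.486,26.93) [heading=101, draw]
FD 8: (-8.486,26.93) -> (-10.013,34.783) [heading=101, draw]
FD 14: (-10.013,34.783) -> (-12.684,48.526) [heading=101, draw]
BK 9: (-12.684,48.526) -> (-10.967,39.691) [heading=101, draw]
Final: pos=(-10.967,39.691), heading=101, 11 segment(s) drawn

Segment lengths:
  seg 1: (-1,1) -> (-1,2), length = 1
  seg 2: (-1,2) -> (-1,4), length = 2
  seg 3: (-1,4) -> (-1,6), length = 2
  seg 4: (-1,6) -> (-5.243,10.243), length = 6
  seg 5: (-5.243,10.243) -> (-5.624,12.206), length = 2
  seg 6: (-5.624,12.206) -> (-8.296,25.949), length = 14
  seg 7: (-8.296,25.949) -> (-7.914,23.985), length = 2
  seg 8: (-7.914,23.985) -> (-8.486,26.93), length = 3
  seg 9: (-8.486,26.93) -> (-10.013,34.783), length = 8
  seg 10: (-10.013,34.783) -> (-12.684,48.526), length = 14
  seg 11: (-12.684,48.526) -> (-10.967,39.691), length = 9
Total = 63

Answer: 63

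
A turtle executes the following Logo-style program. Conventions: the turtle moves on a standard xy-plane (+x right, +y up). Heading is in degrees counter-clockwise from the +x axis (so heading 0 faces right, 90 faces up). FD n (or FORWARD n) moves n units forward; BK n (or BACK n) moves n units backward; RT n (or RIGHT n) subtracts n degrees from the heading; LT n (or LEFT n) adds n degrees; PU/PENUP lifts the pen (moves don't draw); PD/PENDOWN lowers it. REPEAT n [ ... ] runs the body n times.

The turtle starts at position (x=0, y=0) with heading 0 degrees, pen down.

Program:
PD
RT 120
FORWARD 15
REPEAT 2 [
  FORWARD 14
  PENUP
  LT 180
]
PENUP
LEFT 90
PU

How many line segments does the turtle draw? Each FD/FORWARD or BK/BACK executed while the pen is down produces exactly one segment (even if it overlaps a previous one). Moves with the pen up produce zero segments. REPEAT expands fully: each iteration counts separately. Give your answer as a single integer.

Answer: 2

Derivation:
Executing turtle program step by step:
Start: pos=(0,0), heading=0, pen down
PD: pen down
RT 120: heading 0 -> 240
FD 15: (0,0) -> (-7.5,-12.99) [heading=240, draw]
REPEAT 2 [
  -- iteration 1/2 --
  FD 14: (-7.5,-12.99) -> (-14.5,-25.115) [heading=240, draw]
  PU: pen up
  LT 180: heading 240 -> 60
  -- iteration 2/2 --
  FD 14: (-14.5,-25.115) -> (-7.5,-12.99) [heading=60, move]
  PU: pen up
  LT 180: heading 60 -> 240
]
PU: pen up
LT 90: heading 240 -> 330
PU: pen up
Final: pos=(-7.5,-12.99), heading=330, 2 segment(s) drawn
Segments drawn: 2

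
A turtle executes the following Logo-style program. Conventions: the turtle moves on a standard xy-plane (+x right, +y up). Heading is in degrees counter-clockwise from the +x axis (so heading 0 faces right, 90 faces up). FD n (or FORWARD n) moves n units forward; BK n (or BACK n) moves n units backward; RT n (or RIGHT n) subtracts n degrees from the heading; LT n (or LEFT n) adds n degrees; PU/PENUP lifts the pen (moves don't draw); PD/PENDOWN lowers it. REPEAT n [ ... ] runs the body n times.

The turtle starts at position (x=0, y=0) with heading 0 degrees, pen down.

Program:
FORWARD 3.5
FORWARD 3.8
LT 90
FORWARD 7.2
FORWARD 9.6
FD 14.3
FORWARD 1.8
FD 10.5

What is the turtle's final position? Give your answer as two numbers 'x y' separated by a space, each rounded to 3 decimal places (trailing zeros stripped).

Answer: 7.3 43.4

Derivation:
Executing turtle program step by step:
Start: pos=(0,0), heading=0, pen down
FD 3.5: (0,0) -> (3.5,0) [heading=0, draw]
FD 3.8: (3.5,0) -> (7.3,0) [heading=0, draw]
LT 90: heading 0 -> 90
FD 7.2: (7.3,0) -> (7.3,7.2) [heading=90, draw]
FD 9.6: (7.3,7.2) -> (7.3,16.8) [heading=90, draw]
FD 14.3: (7.3,16.8) -> (7.3,31.1) [heading=90, draw]
FD 1.8: (7.3,31.1) -> (7.3,32.9) [heading=90, draw]
FD 10.5: (7.3,32.9) -> (7.3,43.4) [heading=90, draw]
Final: pos=(7.3,43.4), heading=90, 7 segment(s) drawn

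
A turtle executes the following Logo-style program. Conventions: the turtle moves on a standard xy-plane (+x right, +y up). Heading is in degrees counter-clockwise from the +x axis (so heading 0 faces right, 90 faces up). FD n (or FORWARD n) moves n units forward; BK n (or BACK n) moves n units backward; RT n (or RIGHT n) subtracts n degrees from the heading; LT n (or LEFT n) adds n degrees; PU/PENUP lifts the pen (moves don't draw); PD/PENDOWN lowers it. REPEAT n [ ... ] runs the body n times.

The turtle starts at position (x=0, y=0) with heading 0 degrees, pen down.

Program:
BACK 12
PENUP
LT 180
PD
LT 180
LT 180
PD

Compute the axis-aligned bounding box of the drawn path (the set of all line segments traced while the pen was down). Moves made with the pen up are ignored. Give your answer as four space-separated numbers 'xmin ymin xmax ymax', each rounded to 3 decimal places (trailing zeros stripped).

Answer: -12 0 0 0

Derivation:
Executing turtle program step by step:
Start: pos=(0,0), heading=0, pen down
BK 12: (0,0) -> (-12,0) [heading=0, draw]
PU: pen up
LT 180: heading 0 -> 180
PD: pen down
LT 180: heading 180 -> 0
LT 180: heading 0 -> 180
PD: pen down
Final: pos=(-12,0), heading=180, 1 segment(s) drawn

Segment endpoints: x in {-12, 0}, y in {0}
xmin=-12, ymin=0, xmax=0, ymax=0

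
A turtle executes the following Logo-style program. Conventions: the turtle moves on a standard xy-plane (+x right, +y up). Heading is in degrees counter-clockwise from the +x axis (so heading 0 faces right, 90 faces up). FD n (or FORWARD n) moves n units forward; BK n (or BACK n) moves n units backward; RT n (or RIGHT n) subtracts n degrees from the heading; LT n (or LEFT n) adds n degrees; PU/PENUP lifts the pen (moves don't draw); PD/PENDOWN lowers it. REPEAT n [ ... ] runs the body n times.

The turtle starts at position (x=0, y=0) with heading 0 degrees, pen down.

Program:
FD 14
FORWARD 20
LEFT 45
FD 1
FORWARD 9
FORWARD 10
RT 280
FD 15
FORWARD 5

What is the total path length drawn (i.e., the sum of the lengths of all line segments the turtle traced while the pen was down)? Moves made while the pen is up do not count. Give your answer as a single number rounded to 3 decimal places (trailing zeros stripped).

Answer: 74

Derivation:
Executing turtle program step by step:
Start: pos=(0,0), heading=0, pen down
FD 14: (0,0) -> (14,0) [heading=0, draw]
FD 20: (14,0) -> (34,0) [heading=0, draw]
LT 45: heading 0 -> 45
FD 1: (34,0) -> (34.707,0.707) [heading=45, draw]
FD 9: (34.707,0.707) -> (41.071,7.071) [heading=45, draw]
FD 10: (41.071,7.071) -> (48.142,14.142) [heading=45, draw]
RT 280: heading 45 -> 125
FD 15: (48.142,14.142) -> (39.538,26.429) [heading=125, draw]
FD 5: (39.538,26.429) -> (36.671,30.525) [heading=125, draw]
Final: pos=(36.671,30.525), heading=125, 7 segment(s) drawn

Segment lengths:
  seg 1: (0,0) -> (14,0), length = 14
  seg 2: (14,0) -> (34,0), length = 20
  seg 3: (34,0) -> (34.707,0.707), length = 1
  seg 4: (34.707,0.707) -> (41.071,7.071), length = 9
  seg 5: (41.071,7.071) -> (48.142,14.142), length = 10
  seg 6: (48.142,14.142) -> (39.538,26.429), length = 15
  seg 7: (39.538,26.429) -> (36.671,30.525), length = 5
Total = 74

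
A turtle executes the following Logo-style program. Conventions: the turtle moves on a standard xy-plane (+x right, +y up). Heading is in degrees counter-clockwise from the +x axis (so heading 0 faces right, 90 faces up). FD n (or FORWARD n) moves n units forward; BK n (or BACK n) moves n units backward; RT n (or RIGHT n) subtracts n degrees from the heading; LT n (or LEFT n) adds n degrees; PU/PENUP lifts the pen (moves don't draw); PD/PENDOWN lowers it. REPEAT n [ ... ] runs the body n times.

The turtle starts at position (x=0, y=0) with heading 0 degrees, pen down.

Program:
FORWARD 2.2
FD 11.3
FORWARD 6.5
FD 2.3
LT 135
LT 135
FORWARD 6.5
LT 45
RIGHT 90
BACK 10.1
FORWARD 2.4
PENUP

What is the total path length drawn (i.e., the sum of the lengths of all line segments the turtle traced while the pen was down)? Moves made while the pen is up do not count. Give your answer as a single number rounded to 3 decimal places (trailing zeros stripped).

Executing turtle program step by step:
Start: pos=(0,0), heading=0, pen down
FD 2.2: (0,0) -> (2.2,0) [heading=0, draw]
FD 11.3: (2.2,0) -> (13.5,0) [heading=0, draw]
FD 6.5: (13.5,0) -> (20,0) [heading=0, draw]
FD 2.3: (20,0) -> (22.3,0) [heading=0, draw]
LT 135: heading 0 -> 135
LT 135: heading 135 -> 270
FD 6.5: (22.3,0) -> (22.3,-6.5) [heading=270, draw]
LT 45: heading 270 -> 315
RT 90: heading 315 -> 225
BK 10.1: (22.3,-6.5) -> (29.442,0.642) [heading=225, draw]
FD 2.4: (29.442,0.642) -> (27.745,-1.055) [heading=225, draw]
PU: pen up
Final: pos=(27.745,-1.055), heading=225, 7 segment(s) drawn

Segment lengths:
  seg 1: (0,0) -> (2.2,0), length = 2.2
  seg 2: (2.2,0) -> (13.5,0), length = 11.3
  seg 3: (13.5,0) -> (20,0), length = 6.5
  seg 4: (20,0) -> (22.3,0), length = 2.3
  seg 5: (22.3,0) -> (22.3,-6.5), length = 6.5
  seg 6: (22.3,-6.5) -> (29.442,0.642), length = 10.1
  seg 7: (29.442,0.642) -> (27.745,-1.055), length = 2.4
Total = 41.3

Answer: 41.3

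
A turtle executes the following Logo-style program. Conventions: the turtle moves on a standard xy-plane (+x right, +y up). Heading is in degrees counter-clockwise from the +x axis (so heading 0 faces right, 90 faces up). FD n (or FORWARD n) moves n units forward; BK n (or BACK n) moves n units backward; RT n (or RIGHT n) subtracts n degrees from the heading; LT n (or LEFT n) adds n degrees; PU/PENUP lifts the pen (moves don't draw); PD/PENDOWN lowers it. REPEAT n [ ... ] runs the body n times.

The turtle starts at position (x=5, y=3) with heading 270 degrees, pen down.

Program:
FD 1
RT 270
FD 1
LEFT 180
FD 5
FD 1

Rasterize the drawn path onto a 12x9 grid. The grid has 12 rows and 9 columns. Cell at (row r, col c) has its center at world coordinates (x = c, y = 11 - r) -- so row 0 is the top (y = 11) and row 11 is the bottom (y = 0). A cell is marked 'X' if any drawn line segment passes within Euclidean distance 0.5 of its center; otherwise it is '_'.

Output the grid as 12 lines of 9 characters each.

Answer: _________
_________
_________
_________
_________
_________
_________
_________
_____X___
XXXXXXX__
_________
_________

Derivation:
Segment 0: (5,3) -> (5,2)
Segment 1: (5,2) -> (6,2)
Segment 2: (6,2) -> (1,2)
Segment 3: (1,2) -> (0,2)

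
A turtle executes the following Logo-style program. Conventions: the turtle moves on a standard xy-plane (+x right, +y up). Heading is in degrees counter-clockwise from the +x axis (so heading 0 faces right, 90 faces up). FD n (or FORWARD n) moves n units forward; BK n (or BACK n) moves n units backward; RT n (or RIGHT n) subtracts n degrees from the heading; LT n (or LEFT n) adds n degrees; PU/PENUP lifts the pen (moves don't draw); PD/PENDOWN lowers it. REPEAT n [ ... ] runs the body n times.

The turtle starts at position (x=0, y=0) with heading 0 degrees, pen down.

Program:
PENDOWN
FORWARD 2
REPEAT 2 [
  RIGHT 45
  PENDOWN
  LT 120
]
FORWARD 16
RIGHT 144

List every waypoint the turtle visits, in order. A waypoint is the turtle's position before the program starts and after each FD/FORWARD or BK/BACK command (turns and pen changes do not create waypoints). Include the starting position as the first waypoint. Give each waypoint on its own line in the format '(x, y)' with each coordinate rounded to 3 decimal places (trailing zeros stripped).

Executing turtle program step by step:
Start: pos=(0,0), heading=0, pen down
PD: pen down
FD 2: (0,0) -> (2,0) [heading=0, draw]
REPEAT 2 [
  -- iteration 1/2 --
  RT 45: heading 0 -> 315
  PD: pen down
  LT 120: heading 315 -> 75
  -- iteration 2/2 --
  RT 45: heading 75 -> 30
  PD: pen down
  LT 120: heading 30 -> 150
]
FD 16: (2,0) -> (-11.856,8) [heading=150, draw]
RT 144: heading 150 -> 6
Final: pos=(-11.856,8), heading=6, 2 segment(s) drawn
Waypoints (3 total):
(0, 0)
(2, 0)
(-11.856, 8)

Answer: (0, 0)
(2, 0)
(-11.856, 8)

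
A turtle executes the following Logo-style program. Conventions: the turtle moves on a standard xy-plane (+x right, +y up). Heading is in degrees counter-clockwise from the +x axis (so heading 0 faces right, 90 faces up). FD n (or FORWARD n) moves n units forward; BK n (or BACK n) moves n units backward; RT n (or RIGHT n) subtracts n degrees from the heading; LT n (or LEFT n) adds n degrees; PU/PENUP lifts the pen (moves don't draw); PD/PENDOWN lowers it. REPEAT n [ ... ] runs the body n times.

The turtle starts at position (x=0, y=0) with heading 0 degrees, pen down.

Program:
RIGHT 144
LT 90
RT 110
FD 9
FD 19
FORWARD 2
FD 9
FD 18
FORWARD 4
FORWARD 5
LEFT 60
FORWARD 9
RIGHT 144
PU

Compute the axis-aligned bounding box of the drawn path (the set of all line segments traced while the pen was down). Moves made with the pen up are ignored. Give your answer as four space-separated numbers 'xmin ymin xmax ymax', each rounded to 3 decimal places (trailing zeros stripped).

Executing turtle program step by step:
Start: pos=(0,0), heading=0, pen down
RT 144: heading 0 -> 216
LT 90: heading 216 -> 306
RT 110: heading 306 -> 196
FD 9: (0,0) -> (-8.651,-2.481) [heading=196, draw]
FD 19: (-8.651,-2.481) -> (-26.915,-7.718) [heading=196, draw]
FD 2: (-26.915,-7.718) -> (-28.838,-8.269) [heading=196, draw]
FD 9: (-28.838,-8.269) -> (-37.489,-10.75) [heading=196, draw]
FD 18: (-37.489,-10.75) -> (-54.792,-15.711) [heading=196, draw]
FD 4: (-54.792,-15.711) -> (-58.637,-16.814) [heading=196, draw]
FD 5: (-58.637,-16.814) -> (-63.443,-18.192) [heading=196, draw]
LT 60: heading 196 -> 256
FD 9: (-63.443,-18.192) -> (-65.621,-26.925) [heading=256, draw]
RT 144: heading 256 -> 112
PU: pen up
Final: pos=(-65.621,-26.925), heading=112, 8 segment(s) drawn

Segment endpoints: x in {-65.621, -63.443, -58.637, -54.792, -37.489, -28.838, -26.915, -8.651, 0}, y in {-26.925, -18.192, -16.814, -15.711, -10.75, -8.269, -7.718, -2.481, 0}
xmin=-65.621, ymin=-26.925, xmax=0, ymax=0

Answer: -65.621 -26.925 0 0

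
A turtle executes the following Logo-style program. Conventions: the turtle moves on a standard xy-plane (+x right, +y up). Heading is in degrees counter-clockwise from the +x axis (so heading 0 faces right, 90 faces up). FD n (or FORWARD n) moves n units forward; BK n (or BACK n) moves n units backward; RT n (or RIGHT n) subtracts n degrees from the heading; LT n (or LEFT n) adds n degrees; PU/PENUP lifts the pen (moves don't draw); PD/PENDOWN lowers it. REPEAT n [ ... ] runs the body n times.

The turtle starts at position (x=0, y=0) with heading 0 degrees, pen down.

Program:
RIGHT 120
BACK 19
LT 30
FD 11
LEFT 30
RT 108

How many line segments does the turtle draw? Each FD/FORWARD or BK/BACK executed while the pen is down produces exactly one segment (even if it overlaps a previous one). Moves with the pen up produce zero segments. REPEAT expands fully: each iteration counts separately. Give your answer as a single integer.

Executing turtle program step by step:
Start: pos=(0,0), heading=0, pen down
RT 120: heading 0 -> 240
BK 19: (0,0) -> (9.5,16.454) [heading=240, draw]
LT 30: heading 240 -> 270
FD 11: (9.5,16.454) -> (9.5,5.454) [heading=270, draw]
LT 30: heading 270 -> 300
RT 108: heading 300 -> 192
Final: pos=(9.5,5.454), heading=192, 2 segment(s) drawn
Segments drawn: 2

Answer: 2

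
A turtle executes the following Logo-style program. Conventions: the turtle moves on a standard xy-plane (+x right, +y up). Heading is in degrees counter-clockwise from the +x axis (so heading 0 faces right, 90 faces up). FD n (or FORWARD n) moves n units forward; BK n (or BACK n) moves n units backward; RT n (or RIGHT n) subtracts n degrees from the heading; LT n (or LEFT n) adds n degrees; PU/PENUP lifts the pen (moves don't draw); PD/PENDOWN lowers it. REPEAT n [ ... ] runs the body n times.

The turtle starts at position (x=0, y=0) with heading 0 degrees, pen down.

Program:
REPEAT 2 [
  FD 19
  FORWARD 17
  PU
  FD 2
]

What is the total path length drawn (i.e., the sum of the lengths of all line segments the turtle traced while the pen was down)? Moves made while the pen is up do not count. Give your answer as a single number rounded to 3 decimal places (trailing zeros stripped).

Answer: 36

Derivation:
Executing turtle program step by step:
Start: pos=(0,0), heading=0, pen down
REPEAT 2 [
  -- iteration 1/2 --
  FD 19: (0,0) -> (19,0) [heading=0, draw]
  FD 17: (19,0) -> (36,0) [heading=0, draw]
  PU: pen up
  FD 2: (36,0) -> (38,0) [heading=0, move]
  -- iteration 2/2 --
  FD 19: (38,0) -> (57,0) [heading=0, move]
  FD 17: (57,0) -> (74,0) [heading=0, move]
  PU: pen up
  FD 2: (74,0) -> (76,0) [heading=0, move]
]
Final: pos=(76,0), heading=0, 2 segment(s) drawn

Segment lengths:
  seg 1: (0,0) -> (19,0), length = 19
  seg 2: (19,0) -> (36,0), length = 17
Total = 36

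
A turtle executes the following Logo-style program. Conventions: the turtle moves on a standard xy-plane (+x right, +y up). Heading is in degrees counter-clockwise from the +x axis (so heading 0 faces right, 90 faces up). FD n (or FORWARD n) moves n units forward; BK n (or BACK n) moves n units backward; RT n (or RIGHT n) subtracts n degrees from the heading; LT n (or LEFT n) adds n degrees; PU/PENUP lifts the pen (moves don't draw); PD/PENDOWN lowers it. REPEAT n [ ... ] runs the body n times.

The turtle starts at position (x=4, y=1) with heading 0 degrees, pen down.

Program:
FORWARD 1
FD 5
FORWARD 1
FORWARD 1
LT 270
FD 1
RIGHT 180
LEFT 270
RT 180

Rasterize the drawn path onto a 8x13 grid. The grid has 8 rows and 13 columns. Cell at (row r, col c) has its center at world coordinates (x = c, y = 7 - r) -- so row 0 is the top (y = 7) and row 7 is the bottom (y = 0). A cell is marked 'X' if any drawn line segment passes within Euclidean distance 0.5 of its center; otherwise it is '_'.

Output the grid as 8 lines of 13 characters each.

Answer: _____________
_____________
_____________
_____________
_____________
_____________
____XXXXXXXXX
____________X

Derivation:
Segment 0: (4,1) -> (5,1)
Segment 1: (5,1) -> (10,1)
Segment 2: (10,1) -> (11,1)
Segment 3: (11,1) -> (12,1)
Segment 4: (12,1) -> (12,0)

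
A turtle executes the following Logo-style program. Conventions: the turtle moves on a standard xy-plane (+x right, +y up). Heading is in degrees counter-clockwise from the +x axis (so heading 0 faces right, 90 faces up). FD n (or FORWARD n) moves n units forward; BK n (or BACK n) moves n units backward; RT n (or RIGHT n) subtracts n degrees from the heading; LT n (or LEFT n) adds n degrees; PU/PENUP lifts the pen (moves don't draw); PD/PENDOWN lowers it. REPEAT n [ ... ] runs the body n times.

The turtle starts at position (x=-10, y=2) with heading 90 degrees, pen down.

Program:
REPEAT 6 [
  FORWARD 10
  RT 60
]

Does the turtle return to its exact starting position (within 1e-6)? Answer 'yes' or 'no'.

Answer: yes

Derivation:
Executing turtle program step by step:
Start: pos=(-10,2), heading=90, pen down
REPEAT 6 [
  -- iteration 1/6 --
  FD 10: (-10,2) -> (-10,12) [heading=90, draw]
  RT 60: heading 90 -> 30
  -- iteration 2/6 --
  FD 10: (-10,12) -> (-1.34,17) [heading=30, draw]
  RT 60: heading 30 -> 330
  -- iteration 3/6 --
  FD 10: (-1.34,17) -> (7.321,12) [heading=330, draw]
  RT 60: heading 330 -> 270
  -- iteration 4/6 --
  FD 10: (7.321,12) -> (7.321,2) [heading=270, draw]
  RT 60: heading 270 -> 210
  -- iteration 5/6 --
  FD 10: (7.321,2) -> (-1.34,-3) [heading=210, draw]
  RT 60: heading 210 -> 150
  -- iteration 6/6 --
  FD 10: (-1.34,-3) -> (-10,2) [heading=150, draw]
  RT 60: heading 150 -> 90
]
Final: pos=(-10,2), heading=90, 6 segment(s) drawn

Start position: (-10, 2)
Final position: (-10, 2)
Distance = 0; < 1e-6 -> CLOSED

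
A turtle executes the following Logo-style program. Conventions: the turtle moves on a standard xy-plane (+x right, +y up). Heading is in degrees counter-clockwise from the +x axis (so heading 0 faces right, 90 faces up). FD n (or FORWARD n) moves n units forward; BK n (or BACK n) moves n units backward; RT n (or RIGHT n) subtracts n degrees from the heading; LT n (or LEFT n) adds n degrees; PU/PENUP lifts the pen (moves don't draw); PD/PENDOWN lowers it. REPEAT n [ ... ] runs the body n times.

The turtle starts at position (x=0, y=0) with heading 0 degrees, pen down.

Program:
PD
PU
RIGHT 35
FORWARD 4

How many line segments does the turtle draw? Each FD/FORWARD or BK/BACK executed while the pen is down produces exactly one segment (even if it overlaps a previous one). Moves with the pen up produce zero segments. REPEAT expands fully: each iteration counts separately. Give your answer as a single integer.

Executing turtle program step by step:
Start: pos=(0,0), heading=0, pen down
PD: pen down
PU: pen up
RT 35: heading 0 -> 325
FD 4: (0,0) -> (3.277,-2.294) [heading=325, move]
Final: pos=(3.277,-2.294), heading=325, 0 segment(s) drawn
Segments drawn: 0

Answer: 0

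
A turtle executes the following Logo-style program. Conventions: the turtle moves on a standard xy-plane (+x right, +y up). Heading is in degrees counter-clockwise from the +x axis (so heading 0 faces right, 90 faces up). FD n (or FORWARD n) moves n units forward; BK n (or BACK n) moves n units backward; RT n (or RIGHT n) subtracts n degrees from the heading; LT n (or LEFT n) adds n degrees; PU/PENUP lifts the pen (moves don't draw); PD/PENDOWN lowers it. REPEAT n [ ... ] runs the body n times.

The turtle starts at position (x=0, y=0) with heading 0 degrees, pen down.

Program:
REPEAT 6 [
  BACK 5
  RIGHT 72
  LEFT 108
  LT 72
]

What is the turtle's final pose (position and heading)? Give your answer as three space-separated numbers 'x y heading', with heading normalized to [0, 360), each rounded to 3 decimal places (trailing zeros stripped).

Executing turtle program step by step:
Start: pos=(0,0), heading=0, pen down
REPEAT 6 [
  -- iteration 1/6 --
  BK 5: (0,0) -> (-5,0) [heading=0, draw]
  RT 72: heading 0 -> 288
  LT 108: heading 288 -> 36
  LT 72: heading 36 -> 108
  -- iteration 2/6 --
  BK 5: (-5,0) -> (-3.455,-4.755) [heading=108, draw]
  RT 72: heading 108 -> 36
  LT 108: heading 36 -> 144
  LT 72: heading 144 -> 216
  -- iteration 3/6 --
  BK 5: (-3.455,-4.755) -> (0.59,-1.816) [heading=216, draw]
  RT 72: heading 216 -> 144
  LT 108: heading 144 -> 252
  LT 72: heading 252 -> 324
  -- iteration 4/6 --
  BK 5: (0.59,-1.816) -> (-3.455,1.123) [heading=324, draw]
  RT 72: heading 324 -> 252
  LT 108: heading 252 -> 0
  LT 72: heading 0 -> 72
  -- iteration 5/6 --
  BK 5: (-3.455,1.123) -> (-5,-3.633) [heading=72, draw]
  RT 72: heading 72 -> 0
  LT 108: heading 0 -> 108
  LT 72: heading 108 -> 180
  -- iteration 6/6 --
  BK 5: (-5,-3.633) -> (0,-3.633) [heading=180, draw]
  RT 72: heading 180 -> 108
  LT 108: heading 108 -> 216
  LT 72: heading 216 -> 288
]
Final: pos=(0,-3.633), heading=288, 6 segment(s) drawn

Answer: 0 -3.633 288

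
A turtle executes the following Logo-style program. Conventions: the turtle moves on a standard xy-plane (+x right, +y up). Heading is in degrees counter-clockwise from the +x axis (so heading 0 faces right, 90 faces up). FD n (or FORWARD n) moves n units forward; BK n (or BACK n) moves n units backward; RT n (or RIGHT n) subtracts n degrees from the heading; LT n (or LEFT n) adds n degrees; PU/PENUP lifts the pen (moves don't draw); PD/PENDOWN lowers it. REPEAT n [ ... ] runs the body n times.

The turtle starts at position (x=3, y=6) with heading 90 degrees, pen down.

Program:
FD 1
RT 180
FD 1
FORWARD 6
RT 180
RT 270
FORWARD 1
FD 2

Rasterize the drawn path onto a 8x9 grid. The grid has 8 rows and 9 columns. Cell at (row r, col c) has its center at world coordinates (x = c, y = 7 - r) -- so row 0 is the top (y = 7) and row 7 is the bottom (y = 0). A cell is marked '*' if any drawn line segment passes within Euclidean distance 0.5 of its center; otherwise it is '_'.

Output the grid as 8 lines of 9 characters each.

Segment 0: (3,6) -> (3,7)
Segment 1: (3,7) -> (3,6)
Segment 2: (3,6) -> (3,0)
Segment 3: (3,0) -> (2,-0)
Segment 4: (2,-0) -> (0,-0)

Answer: ___*_____
___*_____
___*_____
___*_____
___*_____
___*_____
___*_____
****_____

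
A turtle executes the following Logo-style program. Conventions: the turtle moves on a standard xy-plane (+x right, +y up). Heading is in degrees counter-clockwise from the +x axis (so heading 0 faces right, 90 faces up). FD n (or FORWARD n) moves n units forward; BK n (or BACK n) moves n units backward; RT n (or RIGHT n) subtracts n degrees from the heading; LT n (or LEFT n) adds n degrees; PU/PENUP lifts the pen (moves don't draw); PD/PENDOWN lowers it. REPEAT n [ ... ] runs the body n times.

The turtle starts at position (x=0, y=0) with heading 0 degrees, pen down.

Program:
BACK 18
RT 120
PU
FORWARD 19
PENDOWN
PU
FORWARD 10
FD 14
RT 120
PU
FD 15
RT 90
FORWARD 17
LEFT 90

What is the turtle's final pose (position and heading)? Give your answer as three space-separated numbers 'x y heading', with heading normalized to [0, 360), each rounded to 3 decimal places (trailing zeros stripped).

Executing turtle program step by step:
Start: pos=(0,0), heading=0, pen down
BK 18: (0,0) -> (-18,0) [heading=0, draw]
RT 120: heading 0 -> 240
PU: pen up
FD 19: (-18,0) -> (-27.5,-16.454) [heading=240, move]
PD: pen down
PU: pen up
FD 10: (-27.5,-16.454) -> (-32.5,-25.115) [heading=240, move]
FD 14: (-32.5,-25.115) -> (-39.5,-37.239) [heading=240, move]
RT 120: heading 240 -> 120
PU: pen up
FD 15: (-39.5,-37.239) -> (-47,-24.249) [heading=120, move]
RT 90: heading 120 -> 30
FD 17: (-47,-24.249) -> (-32.278,-15.749) [heading=30, move]
LT 90: heading 30 -> 120
Final: pos=(-32.278,-15.749), heading=120, 1 segment(s) drawn

Answer: -32.278 -15.749 120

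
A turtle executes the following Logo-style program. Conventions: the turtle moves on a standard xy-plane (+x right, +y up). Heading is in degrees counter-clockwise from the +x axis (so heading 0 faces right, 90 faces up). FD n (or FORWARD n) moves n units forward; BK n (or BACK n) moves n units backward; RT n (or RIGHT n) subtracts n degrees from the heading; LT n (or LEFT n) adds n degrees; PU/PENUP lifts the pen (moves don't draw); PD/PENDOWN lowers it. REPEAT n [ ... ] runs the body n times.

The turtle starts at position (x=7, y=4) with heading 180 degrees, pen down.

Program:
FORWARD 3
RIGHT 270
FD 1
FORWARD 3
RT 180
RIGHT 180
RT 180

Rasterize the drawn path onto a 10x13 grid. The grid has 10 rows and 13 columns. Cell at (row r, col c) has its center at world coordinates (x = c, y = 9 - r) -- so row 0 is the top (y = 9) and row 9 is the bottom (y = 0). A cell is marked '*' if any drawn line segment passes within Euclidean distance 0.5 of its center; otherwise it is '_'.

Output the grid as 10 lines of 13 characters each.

Answer: _____________
_____________
_____________
_____________
_____________
____****_____
____*________
____*________
____*________
____*________

Derivation:
Segment 0: (7,4) -> (4,4)
Segment 1: (4,4) -> (4,3)
Segment 2: (4,3) -> (4,0)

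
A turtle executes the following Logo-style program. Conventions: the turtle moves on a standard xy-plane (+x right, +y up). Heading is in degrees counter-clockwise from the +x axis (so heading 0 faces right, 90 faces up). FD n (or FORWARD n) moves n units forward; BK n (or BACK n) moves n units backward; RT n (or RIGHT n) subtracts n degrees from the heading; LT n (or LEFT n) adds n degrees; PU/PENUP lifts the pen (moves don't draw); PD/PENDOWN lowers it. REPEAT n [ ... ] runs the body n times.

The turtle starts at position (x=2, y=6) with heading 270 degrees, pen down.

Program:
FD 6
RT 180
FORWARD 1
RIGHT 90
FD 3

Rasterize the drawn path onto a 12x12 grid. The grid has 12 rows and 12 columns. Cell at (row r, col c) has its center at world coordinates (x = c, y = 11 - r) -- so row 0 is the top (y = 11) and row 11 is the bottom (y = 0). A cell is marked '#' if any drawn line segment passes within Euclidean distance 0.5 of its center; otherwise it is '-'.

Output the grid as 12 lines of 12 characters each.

Segment 0: (2,6) -> (2,0)
Segment 1: (2,0) -> (2,1)
Segment 2: (2,1) -> (5,1)

Answer: ------------
------------
------------
------------
------------
--#---------
--#---------
--#---------
--#---------
--#---------
--####------
--#---------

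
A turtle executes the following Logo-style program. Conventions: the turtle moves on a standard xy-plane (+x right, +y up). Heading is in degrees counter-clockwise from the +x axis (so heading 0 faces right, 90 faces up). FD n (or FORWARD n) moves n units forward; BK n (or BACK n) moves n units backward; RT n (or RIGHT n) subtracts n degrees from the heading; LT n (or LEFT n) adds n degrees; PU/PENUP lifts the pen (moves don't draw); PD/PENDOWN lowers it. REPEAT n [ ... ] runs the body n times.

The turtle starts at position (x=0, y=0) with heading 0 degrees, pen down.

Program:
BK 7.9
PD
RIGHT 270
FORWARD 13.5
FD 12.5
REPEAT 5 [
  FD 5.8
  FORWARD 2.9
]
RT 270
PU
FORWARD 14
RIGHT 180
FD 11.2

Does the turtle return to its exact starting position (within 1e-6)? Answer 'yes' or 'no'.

Executing turtle program step by step:
Start: pos=(0,0), heading=0, pen down
BK 7.9: (0,0) -> (-7.9,0) [heading=0, draw]
PD: pen down
RT 270: heading 0 -> 90
FD 13.5: (-7.9,0) -> (-7.9,13.5) [heading=90, draw]
FD 12.5: (-7.9,13.5) -> (-7.9,26) [heading=90, draw]
REPEAT 5 [
  -- iteration 1/5 --
  FD 5.8: (-7.9,26) -> (-7.9,31.8) [heading=90, draw]
  FD 2.9: (-7.9,31.8) -> (-7.9,34.7) [heading=90, draw]
  -- iteration 2/5 --
  FD 5.8: (-7.9,34.7) -> (-7.9,40.5) [heading=90, draw]
  FD 2.9: (-7.9,40.5) -> (-7.9,43.4) [heading=90, draw]
  -- iteration 3/5 --
  FD 5.8: (-7.9,43.4) -> (-7.9,49.2) [heading=90, draw]
  FD 2.9: (-7.9,49.2) -> (-7.9,52.1) [heading=90, draw]
  -- iteration 4/5 --
  FD 5.8: (-7.9,52.1) -> (-7.9,57.9) [heading=90, draw]
  FD 2.9: (-7.9,57.9) -> (-7.9,60.8) [heading=90, draw]
  -- iteration 5/5 --
  FD 5.8: (-7.9,60.8) -> (-7.9,66.6) [heading=90, draw]
  FD 2.9: (-7.9,66.6) -> (-7.9,69.5) [heading=90, draw]
]
RT 270: heading 90 -> 180
PU: pen up
FD 14: (-7.9,69.5) -> (-21.9,69.5) [heading=180, move]
RT 180: heading 180 -> 0
FD 11.2: (-21.9,69.5) -> (-10.7,69.5) [heading=0, move]
Final: pos=(-10.7,69.5), heading=0, 13 segment(s) drawn

Start position: (0, 0)
Final position: (-10.7, 69.5)
Distance = 70.319; >= 1e-6 -> NOT closed

Answer: no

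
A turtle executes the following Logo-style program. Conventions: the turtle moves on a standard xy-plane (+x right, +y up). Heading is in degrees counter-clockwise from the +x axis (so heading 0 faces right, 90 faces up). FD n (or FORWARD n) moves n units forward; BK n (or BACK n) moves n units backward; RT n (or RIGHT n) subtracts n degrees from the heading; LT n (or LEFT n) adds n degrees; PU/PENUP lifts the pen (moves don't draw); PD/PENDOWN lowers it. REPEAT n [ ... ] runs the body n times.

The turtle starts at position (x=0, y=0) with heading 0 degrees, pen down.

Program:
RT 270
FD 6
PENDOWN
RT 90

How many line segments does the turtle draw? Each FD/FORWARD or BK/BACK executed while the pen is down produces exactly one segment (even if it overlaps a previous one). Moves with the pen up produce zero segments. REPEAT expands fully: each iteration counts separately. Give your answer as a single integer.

Executing turtle program step by step:
Start: pos=(0,0), heading=0, pen down
RT 270: heading 0 -> 90
FD 6: (0,0) -> (0,6) [heading=90, draw]
PD: pen down
RT 90: heading 90 -> 0
Final: pos=(0,6), heading=0, 1 segment(s) drawn
Segments drawn: 1

Answer: 1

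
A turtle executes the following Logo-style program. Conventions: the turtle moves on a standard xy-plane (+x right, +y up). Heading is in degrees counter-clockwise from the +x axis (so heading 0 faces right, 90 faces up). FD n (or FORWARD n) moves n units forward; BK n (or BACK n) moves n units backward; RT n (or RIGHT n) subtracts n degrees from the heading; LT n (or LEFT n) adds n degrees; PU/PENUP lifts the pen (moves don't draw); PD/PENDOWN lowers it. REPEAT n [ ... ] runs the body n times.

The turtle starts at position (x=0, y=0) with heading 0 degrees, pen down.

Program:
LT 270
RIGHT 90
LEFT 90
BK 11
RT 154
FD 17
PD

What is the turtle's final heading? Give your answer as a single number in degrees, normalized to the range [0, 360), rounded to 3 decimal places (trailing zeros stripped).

Answer: 116

Derivation:
Executing turtle program step by step:
Start: pos=(0,0), heading=0, pen down
LT 270: heading 0 -> 270
RT 90: heading 270 -> 180
LT 90: heading 180 -> 270
BK 11: (0,0) -> (0,11) [heading=270, draw]
RT 154: heading 270 -> 116
FD 17: (0,11) -> (-7.452,26.279) [heading=116, draw]
PD: pen down
Final: pos=(-7.452,26.279), heading=116, 2 segment(s) drawn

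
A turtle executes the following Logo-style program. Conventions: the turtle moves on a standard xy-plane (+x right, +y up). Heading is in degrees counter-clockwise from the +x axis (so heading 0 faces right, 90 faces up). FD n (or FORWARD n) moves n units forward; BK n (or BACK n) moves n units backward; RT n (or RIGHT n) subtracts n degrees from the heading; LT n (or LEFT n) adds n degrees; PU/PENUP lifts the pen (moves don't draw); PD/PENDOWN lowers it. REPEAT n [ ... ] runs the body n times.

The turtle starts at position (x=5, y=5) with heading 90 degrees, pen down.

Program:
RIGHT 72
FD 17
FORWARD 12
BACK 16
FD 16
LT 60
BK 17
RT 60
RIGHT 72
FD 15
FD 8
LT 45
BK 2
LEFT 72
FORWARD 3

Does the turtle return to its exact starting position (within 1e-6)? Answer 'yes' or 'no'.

Answer: no

Derivation:
Executing turtle program step by step:
Start: pos=(5,5), heading=90, pen down
RT 72: heading 90 -> 18
FD 17: (5,5) -> (21.168,10.253) [heading=18, draw]
FD 12: (21.168,10.253) -> (32.581,13.961) [heading=18, draw]
BK 16: (32.581,13.961) -> (17.364,9.017) [heading=18, draw]
FD 16: (17.364,9.017) -> (32.581,13.961) [heading=18, draw]
LT 60: heading 18 -> 78
BK 17: (32.581,13.961) -> (29.046,-2.667) [heading=78, draw]
RT 60: heading 78 -> 18
RT 72: heading 18 -> 306
FD 15: (29.046,-2.667) -> (37.863,-14.802) [heading=306, draw]
FD 8: (37.863,-14.802) -> (42.565,-21.274) [heading=306, draw]
LT 45: heading 306 -> 351
BK 2: (42.565,-21.274) -> (40.59,-20.962) [heading=351, draw]
LT 72: heading 351 -> 63
FD 3: (40.59,-20.962) -> (41.952,-18.289) [heading=63, draw]
Final: pos=(41.952,-18.289), heading=63, 9 segment(s) drawn

Start position: (5, 5)
Final position: (41.952, -18.289)
Distance = 43.678; >= 1e-6 -> NOT closed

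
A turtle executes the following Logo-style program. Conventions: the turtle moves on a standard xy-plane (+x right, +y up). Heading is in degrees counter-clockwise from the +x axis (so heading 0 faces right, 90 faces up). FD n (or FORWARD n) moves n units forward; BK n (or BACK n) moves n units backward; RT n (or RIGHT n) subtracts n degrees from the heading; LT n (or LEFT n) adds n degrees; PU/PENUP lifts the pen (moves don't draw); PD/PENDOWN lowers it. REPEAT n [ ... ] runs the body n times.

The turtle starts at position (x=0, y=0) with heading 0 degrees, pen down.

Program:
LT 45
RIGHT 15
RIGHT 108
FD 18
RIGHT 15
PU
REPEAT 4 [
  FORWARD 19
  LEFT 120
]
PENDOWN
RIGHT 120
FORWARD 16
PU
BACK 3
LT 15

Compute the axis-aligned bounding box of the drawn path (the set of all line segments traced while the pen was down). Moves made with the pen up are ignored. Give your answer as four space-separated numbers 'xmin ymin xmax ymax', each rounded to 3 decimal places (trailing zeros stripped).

Executing turtle program step by step:
Start: pos=(0,0), heading=0, pen down
LT 45: heading 0 -> 45
RT 15: heading 45 -> 30
RT 108: heading 30 -> 282
FD 18: (0,0) -> (3.742,-17.607) [heading=282, draw]
RT 15: heading 282 -> 267
PU: pen up
REPEAT 4 [
  -- iteration 1/4 --
  FD 19: (3.742,-17.607) -> (2.748,-36.581) [heading=267, move]
  LT 120: heading 267 -> 27
  -- iteration 2/4 --
  FD 19: (2.748,-36.581) -> (19.677,-27.955) [heading=27, move]
  LT 120: heading 27 -> 147
  -- iteration 3/4 --
  FD 19: (19.677,-27.955) -> (3.742,-17.607) [heading=147, move]
  LT 120: heading 147 -> 267
  -- iteration 4/4 --
  FD 19: (3.742,-17.607) -> (2.748,-36.581) [heading=267, move]
  LT 120: heading 267 -> 27
]
PD: pen down
RT 120: heading 27 -> 267
FD 16: (2.748,-36.581) -> (1.911,-52.559) [heading=267, draw]
PU: pen up
BK 3: (1.911,-52.559) -> (2.068,-49.563) [heading=267, move]
LT 15: heading 267 -> 282
Final: pos=(2.068,-49.563), heading=282, 2 segment(s) drawn

Segment endpoints: x in {0, 1.911, 2.748, 3.742}, y in {-52.559, -36.581, -17.607, 0}
xmin=0, ymin=-52.559, xmax=3.742, ymax=0

Answer: 0 -52.559 3.742 0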